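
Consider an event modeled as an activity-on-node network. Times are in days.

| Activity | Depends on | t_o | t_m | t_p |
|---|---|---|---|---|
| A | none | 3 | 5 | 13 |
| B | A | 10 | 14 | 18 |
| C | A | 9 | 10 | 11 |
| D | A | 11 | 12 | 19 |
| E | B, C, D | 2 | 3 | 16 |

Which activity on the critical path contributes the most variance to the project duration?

te_A = (3 + 4·5 + 13)/6 = 36/6 = 6; σ²_A = ((13−3)/6)² = 2.778
te_B = (10 + 4·14 + 18)/6 = 84/6 = 14; σ²_B = ((18−10)/6)² = 1.778
te_C = (9 + 4·10 + 11)/6 = 60/6 = 10; σ²_C = ((11−9)/6)² = 0.111
te_D = (11 + 4·12 + 19)/6 = 78/6 = 13; σ²_D = ((19−11)/6)² = 1.778
te_E = (2 + 4·3 + 16)/6 = 30/6 = 5; σ²_E = ((16−2)/6)² = 5.444

Forward pass:
ES_A = 0; EF_A = 6
ES_B = 6; EF_B = 6+14 = 20
ES_C = 6; EF_C = 6+10 = 16
ES_D = 6; EF_D = 6+13 = 19
ES_E = max(EF_B=20, EF_C=16, EF_D=19) = 20; EF_E = 20+5 = 25
Expected project duration μ = 25 days. Critical path: A → B → E.

Variances on critical path: σ²_A=2.778, σ²_B=1.778, σ²_E=5.444.
Largest is σ²_E = 5.444.

E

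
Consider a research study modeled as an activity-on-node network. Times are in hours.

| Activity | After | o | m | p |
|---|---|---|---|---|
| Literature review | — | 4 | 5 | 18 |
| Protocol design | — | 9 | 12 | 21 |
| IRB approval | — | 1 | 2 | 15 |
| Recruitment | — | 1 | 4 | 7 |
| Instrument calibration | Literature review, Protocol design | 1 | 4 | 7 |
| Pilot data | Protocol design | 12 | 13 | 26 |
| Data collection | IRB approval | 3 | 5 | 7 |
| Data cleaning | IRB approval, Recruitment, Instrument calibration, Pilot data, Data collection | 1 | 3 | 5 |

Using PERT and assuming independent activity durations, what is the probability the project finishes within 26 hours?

te_Literature review = (4 + 4·5 + 18)/6 = 42/6 = 7; σ²_Literature review = ((18−4)/6)² = 5.444
te_Protocol design = (9 + 4·12 + 21)/6 = 78/6 = 13; σ²_Protocol design = ((21−9)/6)² = 4.000
te_IRB approval = (1 + 4·2 + 15)/6 = 24/6 = 4; σ²_IRB approval = ((15−1)/6)² = 5.444
te_Recruitment = (1 + 4·4 + 7)/6 = 24/6 = 4; σ²_Recruitment = ((7−1)/6)² = 1.000
te_Instrument calibration = (1 + 4·4 + 7)/6 = 24/6 = 4; σ²_Instrument calibration = ((7−1)/6)² = 1.000
te_Pilot data = (12 + 4·13 + 26)/6 = 90/6 = 15; σ²_Pilot data = ((26−12)/6)² = 5.444
te_Data collection = (3 + 4·5 + 7)/6 = 30/6 = 5; σ²_Data collection = ((7−3)/6)² = 0.444
te_Data cleaning = (1 + 4·3 + 5)/6 = 18/6 = 3; σ²_Data cleaning = ((5−1)/6)² = 0.444

Forward pass:
ES_Literature review = 0; EF_Literature review = 7
ES_Protocol design = 0; EF_Protocol design = 13
ES_IRB approval = 0; EF_IRB approval = 4
ES_Recruitment = 0; EF_Recruitment = 4
ES_Instrument calibration = max(EF_Literature review=7, EF_Protocol design=13) = 13; EF_Instrument calibration = 13+4 = 17
ES_Pilot data = 13; EF_Pilot data = 13+15 = 28
ES_Data collection = 4; EF_Data collection = 4+5 = 9
ES_Data cleaning = max(EF_IRB approval=4, EF_Recruitment=4, EF_Instrument calibration=17, EF_Pilot data=28, EF_Data collection=9) = 28; EF_Data cleaning = 28+3 = 31
Expected project duration μ = 31 hours. Critical path: Protocol design → Pilot data → Data cleaning.

Variance along critical path = 4.000 + 5.444 + 0.444 = 9.889; σ = √9.889 = 3.145 hours.
Z = (26 − 31) / 3.145 = -1.590
P(T ≤ 26) = Φ(-1.590) ≈ 0.056

0.056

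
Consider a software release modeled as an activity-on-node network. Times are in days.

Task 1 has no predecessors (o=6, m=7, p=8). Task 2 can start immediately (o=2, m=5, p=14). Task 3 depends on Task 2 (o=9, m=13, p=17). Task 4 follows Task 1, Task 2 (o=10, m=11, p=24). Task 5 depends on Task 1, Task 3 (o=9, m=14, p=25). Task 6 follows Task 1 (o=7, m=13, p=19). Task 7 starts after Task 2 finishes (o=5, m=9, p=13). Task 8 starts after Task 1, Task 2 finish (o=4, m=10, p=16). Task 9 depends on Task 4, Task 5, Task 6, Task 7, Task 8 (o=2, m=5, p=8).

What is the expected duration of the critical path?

39 days

te_Task 1 = (6 + 4·7 + 8)/6 = 42/6 = 7
te_Task 2 = (2 + 4·5 + 14)/6 = 36/6 = 6
te_Task 3 = (9 + 4·13 + 17)/6 = 78/6 = 13
te_Task 4 = (10 + 4·11 + 24)/6 = 78/6 = 13
te_Task 5 = (9 + 4·14 + 25)/6 = 90/6 = 15
te_Task 6 = (7 + 4·13 + 19)/6 = 78/6 = 13
te_Task 7 = (5 + 4·9 + 13)/6 = 54/6 = 9
te_Task 8 = (4 + 4·10 + 16)/6 = 60/6 = 10
te_Task 9 = (2 + 4·5 + 8)/6 = 30/6 = 5

Forward pass:
ES_Task 1 = 0; EF_Task 1 = 7
ES_Task 2 = 0; EF_Task 2 = 6
ES_Task 3 = 6; EF_Task 3 = 6+13 = 19
ES_Task 4 = max(EF_Task 1=7, EF_Task 2=6) = 7; EF_Task 4 = 7+13 = 20
ES_Task 5 = max(EF_Task 1=7, EF_Task 3=19) = 19; EF_Task 5 = 19+15 = 34
ES_Task 6 = 7; EF_Task 6 = 7+13 = 20
ES_Task 7 = 6; EF_Task 7 = 6+9 = 15
ES_Task 8 = max(EF_Task 1=7, EF_Task 2=6) = 7; EF_Task 8 = 7+10 = 17
ES_Task 9 = max(EF_Task 4=20, EF_Task 5=34, EF_Task 6=20, EF_Task 7=15, EF_Task 8=17) = 34; EF_Task 9 = 34+5 = 39
Expected project duration μ = 39 days. Critical path: Task 2 → Task 3 → Task 5 → Task 9.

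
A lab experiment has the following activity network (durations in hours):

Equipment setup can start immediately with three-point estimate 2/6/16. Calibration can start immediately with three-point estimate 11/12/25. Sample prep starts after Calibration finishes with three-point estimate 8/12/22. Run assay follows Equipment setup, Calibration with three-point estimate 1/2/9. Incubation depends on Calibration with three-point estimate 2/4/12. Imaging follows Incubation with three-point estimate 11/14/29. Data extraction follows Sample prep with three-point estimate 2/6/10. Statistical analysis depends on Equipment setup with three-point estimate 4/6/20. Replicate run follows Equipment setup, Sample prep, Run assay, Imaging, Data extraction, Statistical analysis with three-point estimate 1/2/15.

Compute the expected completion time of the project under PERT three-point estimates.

te_Equipment setup = (2 + 4·6 + 16)/6 = 42/6 = 7
te_Calibration = (11 + 4·12 + 25)/6 = 84/6 = 14
te_Sample prep = (8 + 4·12 + 22)/6 = 78/6 = 13
te_Run assay = (1 + 4·2 + 9)/6 = 18/6 = 3
te_Incubation = (2 + 4·4 + 12)/6 = 30/6 = 5
te_Imaging = (11 + 4·14 + 29)/6 = 96/6 = 16
te_Data extraction = (2 + 4·6 + 10)/6 = 36/6 = 6
te_Statistical analysis = (4 + 4·6 + 20)/6 = 48/6 = 8
te_Replicate run = (1 + 4·2 + 15)/6 = 24/6 = 4

Forward pass:
ES_Equipment setup = 0; EF_Equipment setup = 7
ES_Calibration = 0; EF_Calibration = 14
ES_Sample prep = 14; EF_Sample prep = 14+13 = 27
ES_Run assay = max(EF_Equipment setup=7, EF_Calibration=14) = 14; EF_Run assay = 14+3 = 17
ES_Incubation = 14; EF_Incubation = 14+5 = 19
ES_Imaging = 19; EF_Imaging = 19+16 = 35
ES_Data extraction = 27; EF_Data extraction = 27+6 = 33
ES_Statistical analysis = 7; EF_Statistical analysis = 7+8 = 15
ES_Replicate run = max(EF_Equipment setup=7, EF_Sample prep=27, EF_Run assay=17, EF_Imaging=35, EF_Data extraction=33, EF_Statistical analysis=15) = 35; EF_Replicate run = 35+4 = 39
Expected project duration μ = 39 hours. Critical path: Calibration → Incubation → Imaging → Replicate run.

39 hours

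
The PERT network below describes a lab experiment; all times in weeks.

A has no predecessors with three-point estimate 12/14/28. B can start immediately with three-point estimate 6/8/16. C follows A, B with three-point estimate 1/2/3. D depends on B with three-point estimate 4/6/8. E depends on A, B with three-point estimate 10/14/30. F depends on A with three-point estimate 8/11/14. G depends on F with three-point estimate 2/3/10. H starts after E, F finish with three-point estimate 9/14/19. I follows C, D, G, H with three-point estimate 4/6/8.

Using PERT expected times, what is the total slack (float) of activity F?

te_A = (12 + 4·14 + 28)/6 = 96/6 = 16
te_B = (6 + 4·8 + 16)/6 = 54/6 = 9
te_C = (1 + 4·2 + 3)/6 = 12/6 = 2
te_D = (4 + 4·6 + 8)/6 = 36/6 = 6
te_E = (10 + 4·14 + 30)/6 = 96/6 = 16
te_F = (8 + 4·11 + 14)/6 = 66/6 = 11
te_G = (2 + 4·3 + 10)/6 = 24/6 = 4
te_H = (9 + 4·14 + 19)/6 = 84/6 = 14
te_I = (4 + 4·6 + 8)/6 = 36/6 = 6

Forward pass:
ES_A = 0; EF_A = 16
ES_B = 0; EF_B = 9
ES_C = max(EF_A=16, EF_B=9) = 16; EF_C = 16+2 = 18
ES_D = 9; EF_D = 9+6 = 15
ES_E = max(EF_A=16, EF_B=9) = 16; EF_E = 16+16 = 32
ES_F = 16; EF_F = 16+11 = 27
ES_G = 27; EF_G = 27+4 = 31
ES_H = max(EF_E=32, EF_F=27) = 32; EF_H = 32+14 = 46
ES_I = max(EF_C=18, EF_D=15, EF_G=31, EF_H=46) = 46; EF_I = 46+6 = 52
Expected project duration μ = 52 weeks. Critical path: A → E → H → I.

Backward pass:
LF_I = 52; LS_I = 52−6 = 46
LF_H = LS_I = 46; LS_H = 46−14 = 32
LF_G = LS_I = 46; LS_G = 46−4 = 42
LF_F = min(LS_G=42, LS_H=32) = 32; LS_F = 32−11 = 21
LF_E = LS_H = 32; LS_E = 32−16 = 16
LF_D = LS_I = 46; LS_D = 46−6 = 40
LF_C = LS_I = 46; LS_C = 46−2 = 44
LF_B = min(LS_C=44, LS_D=40, LS_E=16) = 16; LS_B = 16−9 = 7
LF_A = min(LS_C=44, LS_E=16, LS_F=21) = 16; LS_A = 16−16 = 0
Slack_F = LS_F − ES_F = 21 − 16 = 5

5 weeks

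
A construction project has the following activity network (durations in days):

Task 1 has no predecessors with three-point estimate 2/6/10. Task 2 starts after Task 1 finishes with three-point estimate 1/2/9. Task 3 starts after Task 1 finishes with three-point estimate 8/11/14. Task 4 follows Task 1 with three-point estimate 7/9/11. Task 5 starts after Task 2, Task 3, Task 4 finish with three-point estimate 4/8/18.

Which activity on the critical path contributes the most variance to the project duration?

Task 5

te_Task 1 = (2 + 4·6 + 10)/6 = 36/6 = 6; σ²_Task 1 = ((10−2)/6)² = 1.778
te_Task 2 = (1 + 4·2 + 9)/6 = 18/6 = 3; σ²_Task 2 = ((9−1)/6)² = 1.778
te_Task 3 = (8 + 4·11 + 14)/6 = 66/6 = 11; σ²_Task 3 = ((14−8)/6)² = 1.000
te_Task 4 = (7 + 4·9 + 11)/6 = 54/6 = 9; σ²_Task 4 = ((11−7)/6)² = 0.444
te_Task 5 = (4 + 4·8 + 18)/6 = 54/6 = 9; σ²_Task 5 = ((18−4)/6)² = 5.444

Forward pass:
ES_Task 1 = 0; EF_Task 1 = 6
ES_Task 2 = 6; EF_Task 2 = 6+3 = 9
ES_Task 3 = 6; EF_Task 3 = 6+11 = 17
ES_Task 4 = 6; EF_Task 4 = 6+9 = 15
ES_Task 5 = max(EF_Task 2=9, EF_Task 3=17, EF_Task 4=15) = 17; EF_Task 5 = 17+9 = 26
Expected project duration μ = 26 days. Critical path: Task 1 → Task 3 → Task 5.

Variances on critical path: σ²_Task 1=1.778, σ²_Task 3=1.000, σ²_Task 5=5.444.
Largest is σ²_Task 5 = 5.444.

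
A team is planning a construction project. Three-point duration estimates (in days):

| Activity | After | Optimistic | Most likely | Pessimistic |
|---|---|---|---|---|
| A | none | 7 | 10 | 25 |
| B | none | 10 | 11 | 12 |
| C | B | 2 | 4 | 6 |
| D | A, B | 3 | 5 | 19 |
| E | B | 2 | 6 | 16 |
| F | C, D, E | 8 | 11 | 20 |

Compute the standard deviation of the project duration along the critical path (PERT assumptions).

4.48 days

te_A = (7 + 4·10 + 25)/6 = 72/6 = 12; σ²_A = ((25−7)/6)² = 9.000
te_B = (10 + 4·11 + 12)/6 = 66/6 = 11; σ²_B = ((12−10)/6)² = 0.111
te_C = (2 + 4·4 + 6)/6 = 24/6 = 4; σ²_C = ((6−2)/6)² = 0.444
te_D = (3 + 4·5 + 19)/6 = 42/6 = 7; σ²_D = ((19−3)/6)² = 7.111
te_E = (2 + 4·6 + 16)/6 = 42/6 = 7; σ²_E = ((16−2)/6)² = 5.444
te_F = (8 + 4·11 + 20)/6 = 72/6 = 12; σ²_F = ((20−8)/6)² = 4.000

Forward pass:
ES_A = 0; EF_A = 12
ES_B = 0; EF_B = 11
ES_C = 11; EF_C = 11+4 = 15
ES_D = max(EF_A=12, EF_B=11) = 12; EF_D = 12+7 = 19
ES_E = 11; EF_E = 11+7 = 18
ES_F = max(EF_C=15, EF_D=19, EF_E=18) = 19; EF_F = 19+12 = 31
Expected project duration μ = 31 days. Critical path: A → D → F.

Variance along critical path = 9.000 + 7.111 + 4.000 = 20.111
σ = √20.111 = 4.485 days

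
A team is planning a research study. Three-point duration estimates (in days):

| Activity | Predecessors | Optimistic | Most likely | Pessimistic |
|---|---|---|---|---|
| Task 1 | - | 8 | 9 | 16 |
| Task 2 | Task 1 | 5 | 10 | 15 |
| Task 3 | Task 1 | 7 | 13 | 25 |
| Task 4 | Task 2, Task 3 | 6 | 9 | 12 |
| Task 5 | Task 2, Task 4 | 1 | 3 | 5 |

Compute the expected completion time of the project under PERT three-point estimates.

te_Task 1 = (8 + 4·9 + 16)/6 = 60/6 = 10
te_Task 2 = (5 + 4·10 + 15)/6 = 60/6 = 10
te_Task 3 = (7 + 4·13 + 25)/6 = 84/6 = 14
te_Task 4 = (6 + 4·9 + 12)/6 = 54/6 = 9
te_Task 5 = (1 + 4·3 + 5)/6 = 18/6 = 3

Forward pass:
ES_Task 1 = 0; EF_Task 1 = 10
ES_Task 2 = 10; EF_Task 2 = 10+10 = 20
ES_Task 3 = 10; EF_Task 3 = 10+14 = 24
ES_Task 4 = max(EF_Task 2=20, EF_Task 3=24) = 24; EF_Task 4 = 24+9 = 33
ES_Task 5 = max(EF_Task 2=20, EF_Task 4=33) = 33; EF_Task 5 = 33+3 = 36
Expected project duration μ = 36 days. Critical path: Task 1 → Task 3 → Task 4 → Task 5.

36 days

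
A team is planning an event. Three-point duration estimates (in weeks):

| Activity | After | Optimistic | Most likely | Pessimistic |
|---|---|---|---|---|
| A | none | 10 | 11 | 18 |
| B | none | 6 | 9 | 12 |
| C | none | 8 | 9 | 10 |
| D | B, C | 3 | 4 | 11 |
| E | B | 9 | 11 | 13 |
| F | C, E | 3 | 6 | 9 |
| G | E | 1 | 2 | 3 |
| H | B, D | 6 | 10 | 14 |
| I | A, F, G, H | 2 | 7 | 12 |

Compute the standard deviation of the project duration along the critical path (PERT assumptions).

2.29 weeks

te_A = (10 + 4·11 + 18)/6 = 72/6 = 12; σ²_A = ((18−10)/6)² = 1.778
te_B = (6 + 4·9 + 12)/6 = 54/6 = 9; σ²_B = ((12−6)/6)² = 1.000
te_C = (8 + 4·9 + 10)/6 = 54/6 = 9; σ²_C = ((10−8)/6)² = 0.111
te_D = (3 + 4·4 + 11)/6 = 30/6 = 5; σ²_D = ((11−3)/6)² = 1.778
te_E = (9 + 4·11 + 13)/6 = 66/6 = 11; σ²_E = ((13−9)/6)² = 0.444
te_F = (3 + 4·6 + 9)/6 = 36/6 = 6; σ²_F = ((9−3)/6)² = 1.000
te_G = (1 + 4·2 + 3)/6 = 12/6 = 2; σ²_G = ((3−1)/6)² = 0.111
te_H = (6 + 4·10 + 14)/6 = 60/6 = 10; σ²_H = ((14−6)/6)² = 1.778
te_I = (2 + 4·7 + 12)/6 = 42/6 = 7; σ²_I = ((12−2)/6)² = 2.778

Forward pass:
ES_A = 0; EF_A = 12
ES_B = 0; EF_B = 9
ES_C = 0; EF_C = 9
ES_D = max(EF_B=9, EF_C=9) = 9; EF_D = 9+5 = 14
ES_E = 9; EF_E = 9+11 = 20
ES_F = max(EF_C=9, EF_E=20) = 20; EF_F = 20+6 = 26
ES_G = 20; EF_G = 20+2 = 22
ES_H = max(EF_B=9, EF_D=14) = 14; EF_H = 14+10 = 24
ES_I = max(EF_A=12, EF_F=26, EF_G=22, EF_H=24) = 26; EF_I = 26+7 = 33
Expected project duration μ = 33 weeks. Critical path: B → E → F → I.

Variance along critical path = 1.000 + 0.444 + 1.000 + 2.778 = 5.222
σ = √5.222 = 2.285 weeks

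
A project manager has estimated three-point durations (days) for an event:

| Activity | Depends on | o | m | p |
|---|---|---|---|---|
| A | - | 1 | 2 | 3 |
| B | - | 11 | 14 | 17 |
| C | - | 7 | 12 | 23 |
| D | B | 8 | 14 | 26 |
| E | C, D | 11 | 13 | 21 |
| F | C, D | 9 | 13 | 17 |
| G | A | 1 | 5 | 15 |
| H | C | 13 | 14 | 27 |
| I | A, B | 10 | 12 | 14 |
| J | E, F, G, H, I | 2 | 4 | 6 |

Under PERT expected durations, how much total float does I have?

17 days

te_A = (1 + 4·2 + 3)/6 = 12/6 = 2
te_B = (11 + 4·14 + 17)/6 = 84/6 = 14
te_C = (7 + 4·12 + 23)/6 = 78/6 = 13
te_D = (8 + 4·14 + 26)/6 = 90/6 = 15
te_E = (11 + 4·13 + 21)/6 = 84/6 = 14
te_F = (9 + 4·13 + 17)/6 = 78/6 = 13
te_G = (1 + 4·5 + 15)/6 = 36/6 = 6
te_H = (13 + 4·14 + 27)/6 = 96/6 = 16
te_I = (10 + 4·12 + 14)/6 = 72/6 = 12
te_J = (2 + 4·4 + 6)/6 = 24/6 = 4

Forward pass:
ES_A = 0; EF_A = 2
ES_B = 0; EF_B = 14
ES_C = 0; EF_C = 13
ES_D = 14; EF_D = 14+15 = 29
ES_E = max(EF_C=13, EF_D=29) = 29; EF_E = 29+14 = 43
ES_F = max(EF_C=13, EF_D=29) = 29; EF_F = 29+13 = 42
ES_G = 2; EF_G = 2+6 = 8
ES_H = 13; EF_H = 13+16 = 29
ES_I = max(EF_A=2, EF_B=14) = 14; EF_I = 14+12 = 26
ES_J = max(EF_E=43, EF_F=42, EF_G=8, EF_H=29, EF_I=26) = 43; EF_J = 43+4 = 47
Expected project duration μ = 47 days. Critical path: B → D → E → J.

Backward pass:
LF_J = 47; LS_J = 47−4 = 43
LF_I = LS_J = 43; LS_I = 43−12 = 31
LF_H = LS_J = 43; LS_H = 43−16 = 27
LF_G = LS_J = 43; LS_G = 43−6 = 37
LF_F = LS_J = 43; LS_F = 43−13 = 30
LF_E = LS_J = 43; LS_E = 43−14 = 29
LF_D = min(LS_E=29, LS_F=30) = 29; LS_D = 29−15 = 14
LF_C = min(LS_E=29, LS_F=30, LS_H=27) = 27; LS_C = 27−13 = 14
LF_B = min(LS_D=14, LS_I=31) = 14; LS_B = 14−14 = 0
LF_A = min(LS_G=37, LS_I=31) = 31; LS_A = 31−2 = 29
Slack_I = LS_I − ES_I = 31 − 14 = 17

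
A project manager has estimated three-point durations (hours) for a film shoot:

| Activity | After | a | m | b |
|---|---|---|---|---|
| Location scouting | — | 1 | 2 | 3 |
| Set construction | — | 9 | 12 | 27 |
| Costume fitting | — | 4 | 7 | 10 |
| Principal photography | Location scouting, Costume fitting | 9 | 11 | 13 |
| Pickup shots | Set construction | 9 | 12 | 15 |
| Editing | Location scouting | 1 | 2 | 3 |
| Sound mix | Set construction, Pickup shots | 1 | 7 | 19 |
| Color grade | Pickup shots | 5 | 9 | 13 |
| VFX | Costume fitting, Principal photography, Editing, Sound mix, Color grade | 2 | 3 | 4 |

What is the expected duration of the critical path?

38 hours

te_Location scouting = (1 + 4·2 + 3)/6 = 12/6 = 2
te_Set construction = (9 + 4·12 + 27)/6 = 84/6 = 14
te_Costume fitting = (4 + 4·7 + 10)/6 = 42/6 = 7
te_Principal photography = (9 + 4·11 + 13)/6 = 66/6 = 11
te_Pickup shots = (9 + 4·12 + 15)/6 = 72/6 = 12
te_Editing = (1 + 4·2 + 3)/6 = 12/6 = 2
te_Sound mix = (1 + 4·7 + 19)/6 = 48/6 = 8
te_Color grade = (5 + 4·9 + 13)/6 = 54/6 = 9
te_VFX = (2 + 4·3 + 4)/6 = 18/6 = 3

Forward pass:
ES_Location scouting = 0; EF_Location scouting = 2
ES_Set construction = 0; EF_Set construction = 14
ES_Costume fitting = 0; EF_Costume fitting = 7
ES_Principal photography = max(EF_Location scouting=2, EF_Costume fitting=7) = 7; EF_Principal photography = 7+11 = 18
ES_Pickup shots = 14; EF_Pickup shots = 14+12 = 26
ES_Editing = 2; EF_Editing = 2+2 = 4
ES_Sound mix = max(EF_Set construction=14, EF_Pickup shots=26) = 26; EF_Sound mix = 26+8 = 34
ES_Color grade = 26; EF_Color grade = 26+9 = 35
ES_VFX = max(EF_Costume fitting=7, EF_Principal photography=18, EF_Editing=4, EF_Sound mix=34, EF_Color grade=35) = 35; EF_VFX = 35+3 = 38
Expected project duration μ = 38 hours. Critical path: Set construction → Pickup shots → Color grade → VFX.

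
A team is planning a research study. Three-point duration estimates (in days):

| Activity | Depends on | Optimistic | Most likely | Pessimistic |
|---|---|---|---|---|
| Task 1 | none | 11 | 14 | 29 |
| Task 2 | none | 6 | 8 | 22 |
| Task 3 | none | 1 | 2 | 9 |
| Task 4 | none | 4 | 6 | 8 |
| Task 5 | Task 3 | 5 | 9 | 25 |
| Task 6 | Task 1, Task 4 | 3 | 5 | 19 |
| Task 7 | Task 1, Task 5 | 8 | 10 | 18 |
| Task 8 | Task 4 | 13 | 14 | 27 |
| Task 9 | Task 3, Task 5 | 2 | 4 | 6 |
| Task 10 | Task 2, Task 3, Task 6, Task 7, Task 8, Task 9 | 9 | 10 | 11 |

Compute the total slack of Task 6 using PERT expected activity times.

te_Task 1 = (11 + 4·14 + 29)/6 = 96/6 = 16
te_Task 2 = (6 + 4·8 + 22)/6 = 60/6 = 10
te_Task 3 = (1 + 4·2 + 9)/6 = 18/6 = 3
te_Task 4 = (4 + 4·6 + 8)/6 = 36/6 = 6
te_Task 5 = (5 + 4·9 + 25)/6 = 66/6 = 11
te_Task 6 = (3 + 4·5 + 19)/6 = 42/6 = 7
te_Task 7 = (8 + 4·10 + 18)/6 = 66/6 = 11
te_Task 8 = (13 + 4·14 + 27)/6 = 96/6 = 16
te_Task 9 = (2 + 4·4 + 6)/6 = 24/6 = 4
te_Task 10 = (9 + 4·10 + 11)/6 = 60/6 = 10

Forward pass:
ES_Task 1 = 0; EF_Task 1 = 16
ES_Task 2 = 0; EF_Task 2 = 10
ES_Task 3 = 0; EF_Task 3 = 3
ES_Task 4 = 0; EF_Task 4 = 6
ES_Task 5 = 3; EF_Task 5 = 3+11 = 14
ES_Task 6 = max(EF_Task 1=16, EF_Task 4=6) = 16; EF_Task 6 = 16+7 = 23
ES_Task 7 = max(EF_Task 1=16, EF_Task 5=14) = 16; EF_Task 7 = 16+11 = 27
ES_Task 8 = 6; EF_Task 8 = 6+16 = 22
ES_Task 9 = max(EF_Task 3=3, EF_Task 5=14) = 14; EF_Task 9 = 14+4 = 18
ES_Task 10 = max(EF_Task 2=10, EF_Task 3=3, EF_Task 6=23, EF_Task 7=27, EF_Task 8=22, EF_Task 9=18) = 27; EF_Task 10 = 27+10 = 37
Expected project duration μ = 37 days. Critical path: Task 1 → Task 7 → Task 10.

Backward pass:
LF_Task 10 = 37; LS_Task 10 = 37−10 = 27
LF_Task 9 = LS_Task 10 = 27; LS_Task 9 = 27−4 = 23
LF_Task 8 = LS_Task 10 = 27; LS_Task 8 = 27−16 = 11
LF_Task 7 = LS_Task 10 = 27; LS_Task 7 = 27−11 = 16
LF_Task 6 = LS_Task 10 = 27; LS_Task 6 = 27−7 = 20
LF_Task 5 = min(LS_Task 7=16, LS_Task 9=23) = 16; LS_Task 5 = 16−11 = 5
LF_Task 4 = min(LS_Task 6=20, LS_Task 8=11) = 11; LS_Task 4 = 11−6 = 5
LF_Task 3 = min(LS_Task 5=5, LS_Task 9=23, LS_Task 10=27) = 5; LS_Task 3 = 5−3 = 2
LF_Task 2 = LS_Task 10 = 27; LS_Task 2 = 27−10 = 17
LF_Task 1 = min(LS_Task 6=20, LS_Task 7=16) = 16; LS_Task 1 = 16−16 = 0
Slack_Task 6 = LS_Task 6 − ES_Task 6 = 20 − 16 = 4

4 days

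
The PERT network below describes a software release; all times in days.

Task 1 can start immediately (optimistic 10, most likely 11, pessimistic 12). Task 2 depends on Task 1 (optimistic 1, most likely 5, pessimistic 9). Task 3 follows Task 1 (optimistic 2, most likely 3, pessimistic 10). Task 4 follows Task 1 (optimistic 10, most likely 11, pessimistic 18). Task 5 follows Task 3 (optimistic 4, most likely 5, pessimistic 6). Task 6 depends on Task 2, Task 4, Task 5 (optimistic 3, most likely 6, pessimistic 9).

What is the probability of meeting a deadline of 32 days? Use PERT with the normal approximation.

te_Task 1 = (10 + 4·11 + 12)/6 = 66/6 = 11; σ²_Task 1 = ((12−10)/6)² = 0.111
te_Task 2 = (1 + 4·5 + 9)/6 = 30/6 = 5; σ²_Task 2 = ((9−1)/6)² = 1.778
te_Task 3 = (2 + 4·3 + 10)/6 = 24/6 = 4; σ²_Task 3 = ((10−2)/6)² = 1.778
te_Task 4 = (10 + 4·11 + 18)/6 = 72/6 = 12; σ²_Task 4 = ((18−10)/6)² = 1.778
te_Task 5 = (4 + 4·5 + 6)/6 = 30/6 = 5; σ²_Task 5 = ((6−4)/6)² = 0.111
te_Task 6 = (3 + 4·6 + 9)/6 = 36/6 = 6; σ²_Task 6 = ((9−3)/6)² = 1.000

Forward pass:
ES_Task 1 = 0; EF_Task 1 = 11
ES_Task 2 = 11; EF_Task 2 = 11+5 = 16
ES_Task 3 = 11; EF_Task 3 = 11+4 = 15
ES_Task 4 = 11; EF_Task 4 = 11+12 = 23
ES_Task 5 = 15; EF_Task 5 = 15+5 = 20
ES_Task 6 = max(EF_Task 2=16, EF_Task 4=23, EF_Task 5=20) = 23; EF_Task 6 = 23+6 = 29
Expected project duration μ = 29 days. Critical path: Task 1 → Task 4 → Task 6.

Variance along critical path = 0.111 + 1.778 + 1.000 = 2.889; σ = √2.889 = 1.700 days.
Z = (32 − 29) / 1.700 = 1.765
P(T ≤ 32) = Φ(1.765) ≈ 0.961

0.961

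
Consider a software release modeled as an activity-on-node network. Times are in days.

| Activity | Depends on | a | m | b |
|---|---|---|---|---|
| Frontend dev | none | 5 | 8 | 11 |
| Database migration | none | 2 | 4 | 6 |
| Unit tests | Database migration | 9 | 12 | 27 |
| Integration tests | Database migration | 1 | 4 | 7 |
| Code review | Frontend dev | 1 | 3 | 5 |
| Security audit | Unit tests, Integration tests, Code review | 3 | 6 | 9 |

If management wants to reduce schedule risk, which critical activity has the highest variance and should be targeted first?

te_Frontend dev = (5 + 4·8 + 11)/6 = 48/6 = 8; σ²_Frontend dev = ((11−5)/6)² = 1.000
te_Database migration = (2 + 4·4 + 6)/6 = 24/6 = 4; σ²_Database migration = ((6−2)/6)² = 0.444
te_Unit tests = (9 + 4·12 + 27)/6 = 84/6 = 14; σ²_Unit tests = ((27−9)/6)² = 9.000
te_Integration tests = (1 + 4·4 + 7)/6 = 24/6 = 4; σ²_Integration tests = ((7−1)/6)² = 1.000
te_Code review = (1 + 4·3 + 5)/6 = 18/6 = 3; σ²_Code review = ((5−1)/6)² = 0.444
te_Security audit = (3 + 4·6 + 9)/6 = 36/6 = 6; σ²_Security audit = ((9−3)/6)² = 1.000

Forward pass:
ES_Frontend dev = 0; EF_Frontend dev = 8
ES_Database migration = 0; EF_Database migration = 4
ES_Unit tests = 4; EF_Unit tests = 4+14 = 18
ES_Integration tests = 4; EF_Integration tests = 4+4 = 8
ES_Code review = 8; EF_Code review = 8+3 = 11
ES_Security audit = max(EF_Unit tests=18, EF_Integration tests=8, EF_Code review=11) = 18; EF_Security audit = 18+6 = 24
Expected project duration μ = 24 days. Critical path: Database migration → Unit tests → Security audit.

Variances on critical path: σ²_Database migration=0.444, σ²_Unit tests=9.000, σ²_Security audit=1.000.
Largest is σ²_Unit tests = 9.000.

Unit tests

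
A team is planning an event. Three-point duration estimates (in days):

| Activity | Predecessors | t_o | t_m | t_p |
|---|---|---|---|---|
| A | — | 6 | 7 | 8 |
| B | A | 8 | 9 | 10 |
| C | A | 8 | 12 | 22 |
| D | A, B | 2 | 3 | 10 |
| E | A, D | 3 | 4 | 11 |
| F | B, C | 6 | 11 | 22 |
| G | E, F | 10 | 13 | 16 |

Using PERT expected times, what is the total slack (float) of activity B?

te_A = (6 + 4·7 + 8)/6 = 42/6 = 7
te_B = (8 + 4·9 + 10)/6 = 54/6 = 9
te_C = (8 + 4·12 + 22)/6 = 78/6 = 13
te_D = (2 + 4·3 + 10)/6 = 24/6 = 4
te_E = (3 + 4·4 + 11)/6 = 30/6 = 5
te_F = (6 + 4·11 + 22)/6 = 72/6 = 12
te_G = (10 + 4·13 + 16)/6 = 78/6 = 13

Forward pass:
ES_A = 0; EF_A = 7
ES_B = 7; EF_B = 7+9 = 16
ES_C = 7; EF_C = 7+13 = 20
ES_D = max(EF_A=7, EF_B=16) = 16; EF_D = 16+4 = 20
ES_E = max(EF_A=7, EF_D=20) = 20; EF_E = 20+5 = 25
ES_F = max(EF_B=16, EF_C=20) = 20; EF_F = 20+12 = 32
ES_G = max(EF_E=25, EF_F=32) = 32; EF_G = 32+13 = 45
Expected project duration μ = 45 days. Critical path: A → C → F → G.

Backward pass:
LF_G = 45; LS_G = 45−13 = 32
LF_F = LS_G = 32; LS_F = 32−12 = 20
LF_E = LS_G = 32; LS_E = 32−5 = 27
LF_D = LS_E = 27; LS_D = 27−4 = 23
LF_C = LS_F = 20; LS_C = 20−13 = 7
LF_B = min(LS_D=23, LS_F=20) = 20; LS_B = 20−9 = 11
LF_A = min(LS_B=11, LS_C=7, LS_D=23, LS_E=27) = 7; LS_A = 7−7 = 0
Slack_B = LS_B − ES_B = 11 − 7 = 4

4 days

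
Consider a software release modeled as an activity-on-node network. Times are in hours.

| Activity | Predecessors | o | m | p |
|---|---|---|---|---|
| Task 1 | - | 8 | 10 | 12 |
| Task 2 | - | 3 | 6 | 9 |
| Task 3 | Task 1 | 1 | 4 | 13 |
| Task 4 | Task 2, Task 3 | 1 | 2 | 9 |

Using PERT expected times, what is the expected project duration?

18 hours

te_Task 1 = (8 + 4·10 + 12)/6 = 60/6 = 10
te_Task 2 = (3 + 4·6 + 9)/6 = 36/6 = 6
te_Task 3 = (1 + 4·4 + 13)/6 = 30/6 = 5
te_Task 4 = (1 + 4·2 + 9)/6 = 18/6 = 3

Forward pass:
ES_Task 1 = 0; EF_Task 1 = 10
ES_Task 2 = 0; EF_Task 2 = 6
ES_Task 3 = 10; EF_Task 3 = 10+5 = 15
ES_Task 4 = max(EF_Task 2=6, EF_Task 3=15) = 15; EF_Task 4 = 15+3 = 18
Expected project duration μ = 18 hours. Critical path: Task 1 → Task 3 → Task 4.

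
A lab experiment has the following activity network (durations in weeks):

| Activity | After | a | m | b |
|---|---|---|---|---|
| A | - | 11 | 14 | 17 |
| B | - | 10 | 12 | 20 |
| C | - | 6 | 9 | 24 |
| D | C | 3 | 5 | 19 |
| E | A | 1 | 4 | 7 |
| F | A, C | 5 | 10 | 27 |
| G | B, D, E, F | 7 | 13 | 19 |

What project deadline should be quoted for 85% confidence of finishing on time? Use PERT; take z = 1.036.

te_A = (11 + 4·14 + 17)/6 = 84/6 = 14; σ²_A = ((17−11)/6)² = 1.000
te_B = (10 + 4·12 + 20)/6 = 78/6 = 13; σ²_B = ((20−10)/6)² = 2.778
te_C = (6 + 4·9 + 24)/6 = 66/6 = 11; σ²_C = ((24−6)/6)² = 9.000
te_D = (3 + 4·5 + 19)/6 = 42/6 = 7; σ²_D = ((19−3)/6)² = 7.111
te_E = (1 + 4·4 + 7)/6 = 24/6 = 4; σ²_E = ((7−1)/6)² = 1.000
te_F = (5 + 4·10 + 27)/6 = 72/6 = 12; σ²_F = ((27−5)/6)² = 13.444
te_G = (7 + 4·13 + 19)/6 = 78/6 = 13; σ²_G = ((19−7)/6)² = 4.000

Forward pass:
ES_A = 0; EF_A = 14
ES_B = 0; EF_B = 13
ES_C = 0; EF_C = 11
ES_D = 11; EF_D = 11+7 = 18
ES_E = 14; EF_E = 14+4 = 18
ES_F = max(EF_A=14, EF_C=11) = 14; EF_F = 14+12 = 26
ES_G = max(EF_B=13, EF_D=18, EF_E=18, EF_F=26) = 26; EF_G = 26+13 = 39
Expected project duration μ = 39 weeks. Critical path: A → F → G.

Variance along critical path = 1.000 + 13.444 + 4.000 = 18.444; σ = 4.295 weeks.
D = μ + z·σ = 39 + 1.036·4.295 = 43.4 weeks

43.4 weeks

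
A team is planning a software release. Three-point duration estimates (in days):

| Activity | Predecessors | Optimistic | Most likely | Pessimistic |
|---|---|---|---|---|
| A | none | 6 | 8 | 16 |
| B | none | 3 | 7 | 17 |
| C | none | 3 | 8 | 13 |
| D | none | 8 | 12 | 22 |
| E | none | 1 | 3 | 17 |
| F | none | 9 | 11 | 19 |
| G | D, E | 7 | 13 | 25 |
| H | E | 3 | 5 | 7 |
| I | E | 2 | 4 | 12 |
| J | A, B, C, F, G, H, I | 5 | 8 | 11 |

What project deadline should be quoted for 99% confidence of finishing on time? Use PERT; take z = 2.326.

te_A = (6 + 4·8 + 16)/6 = 54/6 = 9; σ²_A = ((16−6)/6)² = 2.778
te_B = (3 + 4·7 + 17)/6 = 48/6 = 8; σ²_B = ((17−3)/6)² = 5.444
te_C = (3 + 4·8 + 13)/6 = 48/6 = 8; σ²_C = ((13−3)/6)² = 2.778
te_D = (8 + 4·12 + 22)/6 = 78/6 = 13; σ²_D = ((22−8)/6)² = 5.444
te_E = (1 + 4·3 + 17)/6 = 30/6 = 5; σ²_E = ((17−1)/6)² = 7.111
te_F = (9 + 4·11 + 19)/6 = 72/6 = 12; σ²_F = ((19−9)/6)² = 2.778
te_G = (7 + 4·13 + 25)/6 = 84/6 = 14; σ²_G = ((25−7)/6)² = 9.000
te_H = (3 + 4·5 + 7)/6 = 30/6 = 5; σ²_H = ((7−3)/6)² = 0.444
te_I = (2 + 4·4 + 12)/6 = 30/6 = 5; σ²_I = ((12−2)/6)² = 2.778
te_J = (5 + 4·8 + 11)/6 = 48/6 = 8; σ²_J = ((11−5)/6)² = 1.000

Forward pass:
ES_A = 0; EF_A = 9
ES_B = 0; EF_B = 8
ES_C = 0; EF_C = 8
ES_D = 0; EF_D = 13
ES_E = 0; EF_E = 5
ES_F = 0; EF_F = 12
ES_G = max(EF_D=13, EF_E=5) = 13; EF_G = 13+14 = 27
ES_H = 5; EF_H = 5+5 = 10
ES_I = 5; EF_I = 5+5 = 10
ES_J = max(EF_A=9, EF_B=8, EF_C=8, EF_F=12, EF_G=27, EF_H=10, EF_I=10) = 27; EF_J = 27+8 = 35
Expected project duration μ = 35 days. Critical path: D → G → J.

Variance along critical path = 5.444 + 9.000 + 1.000 = 15.444; σ = 3.930 days.
D = μ + z·σ = 35 + 2.326·3.930 = 44.1 days

44.1 days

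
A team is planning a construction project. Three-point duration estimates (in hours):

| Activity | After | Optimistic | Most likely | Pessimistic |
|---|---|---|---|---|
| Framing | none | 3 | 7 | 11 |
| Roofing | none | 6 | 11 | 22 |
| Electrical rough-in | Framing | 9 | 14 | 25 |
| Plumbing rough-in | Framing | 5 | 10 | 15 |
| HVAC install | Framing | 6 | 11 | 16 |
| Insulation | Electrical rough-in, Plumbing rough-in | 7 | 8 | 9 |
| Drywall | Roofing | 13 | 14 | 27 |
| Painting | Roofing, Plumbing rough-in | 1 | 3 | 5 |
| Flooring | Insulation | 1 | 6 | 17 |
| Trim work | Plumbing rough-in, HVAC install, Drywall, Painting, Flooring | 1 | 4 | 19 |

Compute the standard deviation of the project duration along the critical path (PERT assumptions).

te_Framing = (3 + 4·7 + 11)/6 = 42/6 = 7; σ²_Framing = ((11−3)/6)² = 1.778
te_Roofing = (6 + 4·11 + 22)/6 = 72/6 = 12; σ²_Roofing = ((22−6)/6)² = 7.111
te_Electrical rough-in = (9 + 4·14 + 25)/6 = 90/6 = 15; σ²_Electrical rough-in = ((25−9)/6)² = 7.111
te_Plumbing rough-in = (5 + 4·10 + 15)/6 = 60/6 = 10; σ²_Plumbing rough-in = ((15−5)/6)² = 2.778
te_HVAC install = (6 + 4·11 + 16)/6 = 66/6 = 11; σ²_HVAC install = ((16−6)/6)² = 2.778
te_Insulation = (7 + 4·8 + 9)/6 = 48/6 = 8; σ²_Insulation = ((9−7)/6)² = 0.111
te_Drywall = (13 + 4·14 + 27)/6 = 96/6 = 16; σ²_Drywall = ((27−13)/6)² = 5.444
te_Painting = (1 + 4·3 + 5)/6 = 18/6 = 3; σ²_Painting = ((5−1)/6)² = 0.444
te_Flooring = (1 + 4·6 + 17)/6 = 42/6 = 7; σ²_Flooring = ((17−1)/6)² = 7.111
te_Trim work = (1 + 4·4 + 19)/6 = 36/6 = 6; σ²_Trim work = ((19−1)/6)² = 9.000

Forward pass:
ES_Framing = 0; EF_Framing = 7
ES_Roofing = 0; EF_Roofing = 12
ES_Electrical rough-in = 7; EF_Electrical rough-in = 7+15 = 22
ES_Plumbing rough-in = 7; EF_Plumbing rough-in = 7+10 = 17
ES_HVAC install = 7; EF_HVAC install = 7+11 = 18
ES_Insulation = max(EF_Electrical rough-in=22, EF_Plumbing rough-in=17) = 22; EF_Insulation = 22+8 = 30
ES_Drywall = 12; EF_Drywall = 12+16 = 28
ES_Painting = max(EF_Roofing=12, EF_Plumbing rough-in=17) = 17; EF_Painting = 17+3 = 20
ES_Flooring = 30; EF_Flooring = 30+7 = 37
ES_Trim work = max(EF_Plumbing rough-in=17, EF_HVAC install=18, EF_Drywall=28, EF_Painting=20, EF_Flooring=37) = 37; EF_Trim work = 37+6 = 43
Expected project duration μ = 43 hours. Critical path: Framing → Electrical rough-in → Insulation → Flooring → Trim work.

Variance along critical path = 1.778 + 7.111 + 0.111 + 7.111 + 9.000 = 25.111
σ = √25.111 = 5.011 hours

5.01 hours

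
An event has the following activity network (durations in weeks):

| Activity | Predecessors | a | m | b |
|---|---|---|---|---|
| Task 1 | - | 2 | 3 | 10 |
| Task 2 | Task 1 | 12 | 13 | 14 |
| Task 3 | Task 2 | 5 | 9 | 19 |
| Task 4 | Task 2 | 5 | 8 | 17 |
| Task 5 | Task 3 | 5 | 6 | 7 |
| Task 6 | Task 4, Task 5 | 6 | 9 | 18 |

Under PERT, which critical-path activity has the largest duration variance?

Task 3

te_Task 1 = (2 + 4·3 + 10)/6 = 24/6 = 4; σ²_Task 1 = ((10−2)/6)² = 1.778
te_Task 2 = (12 + 4·13 + 14)/6 = 78/6 = 13; σ²_Task 2 = ((14−12)/6)² = 0.111
te_Task 3 = (5 + 4·9 + 19)/6 = 60/6 = 10; σ²_Task 3 = ((19−5)/6)² = 5.444
te_Task 4 = (5 + 4·8 + 17)/6 = 54/6 = 9; σ²_Task 4 = ((17−5)/6)² = 4.000
te_Task 5 = (5 + 4·6 + 7)/6 = 36/6 = 6; σ²_Task 5 = ((7−5)/6)² = 0.111
te_Task 6 = (6 + 4·9 + 18)/6 = 60/6 = 10; σ²_Task 6 = ((18−6)/6)² = 4.000

Forward pass:
ES_Task 1 = 0; EF_Task 1 = 4
ES_Task 2 = 4; EF_Task 2 = 4+13 = 17
ES_Task 3 = 17; EF_Task 3 = 17+10 = 27
ES_Task 4 = 17; EF_Task 4 = 17+9 = 26
ES_Task 5 = 27; EF_Task 5 = 27+6 = 33
ES_Task 6 = max(EF_Task 4=26, EF_Task 5=33) = 33; EF_Task 6 = 33+10 = 43
Expected project duration μ = 43 weeks. Critical path: Task 1 → Task 2 → Task 3 → Task 5 → Task 6.

Variances on critical path: σ²_Task 1=1.778, σ²_Task 2=0.111, σ²_Task 3=5.444, σ²_Task 5=0.111, σ²_Task 6=4.000.
Largest is σ²_Task 3 = 5.444.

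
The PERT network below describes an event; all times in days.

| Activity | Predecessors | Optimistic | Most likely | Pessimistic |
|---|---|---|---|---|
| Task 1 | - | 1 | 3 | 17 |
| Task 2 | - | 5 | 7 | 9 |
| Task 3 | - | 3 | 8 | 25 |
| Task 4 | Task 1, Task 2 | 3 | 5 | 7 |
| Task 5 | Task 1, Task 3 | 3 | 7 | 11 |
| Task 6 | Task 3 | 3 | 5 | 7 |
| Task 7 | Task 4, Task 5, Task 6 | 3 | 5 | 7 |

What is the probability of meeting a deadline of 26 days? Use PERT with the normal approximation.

0.844

te_Task 1 = (1 + 4·3 + 17)/6 = 30/6 = 5; σ²_Task 1 = ((17−1)/6)² = 7.111
te_Task 2 = (5 + 4·7 + 9)/6 = 42/6 = 7; σ²_Task 2 = ((9−5)/6)² = 0.444
te_Task 3 = (3 + 4·8 + 25)/6 = 60/6 = 10; σ²_Task 3 = ((25−3)/6)² = 13.444
te_Task 4 = (3 + 4·5 + 7)/6 = 30/6 = 5; σ²_Task 4 = ((7−3)/6)² = 0.444
te_Task 5 = (3 + 4·7 + 11)/6 = 42/6 = 7; σ²_Task 5 = ((11−3)/6)² = 1.778
te_Task 6 = (3 + 4·5 + 7)/6 = 30/6 = 5; σ²_Task 6 = ((7−3)/6)² = 0.444
te_Task 7 = (3 + 4·5 + 7)/6 = 30/6 = 5; σ²_Task 7 = ((7−3)/6)² = 0.444

Forward pass:
ES_Task 1 = 0; EF_Task 1 = 5
ES_Task 2 = 0; EF_Task 2 = 7
ES_Task 3 = 0; EF_Task 3 = 10
ES_Task 4 = max(EF_Task 1=5, EF_Task 2=7) = 7; EF_Task 4 = 7+5 = 12
ES_Task 5 = max(EF_Task 1=5, EF_Task 3=10) = 10; EF_Task 5 = 10+7 = 17
ES_Task 6 = 10; EF_Task 6 = 10+5 = 15
ES_Task 7 = max(EF_Task 4=12, EF_Task 5=17, EF_Task 6=15) = 17; EF_Task 7 = 17+5 = 22
Expected project duration μ = 22 days. Critical path: Task 3 → Task 5 → Task 7.

Variance along critical path = 13.444 + 1.778 + 0.444 = 15.667; σ = √15.667 = 3.958 days.
Z = (26 − 22) / 3.958 = 1.011
P(T ≤ 26) = Φ(1.011) ≈ 0.844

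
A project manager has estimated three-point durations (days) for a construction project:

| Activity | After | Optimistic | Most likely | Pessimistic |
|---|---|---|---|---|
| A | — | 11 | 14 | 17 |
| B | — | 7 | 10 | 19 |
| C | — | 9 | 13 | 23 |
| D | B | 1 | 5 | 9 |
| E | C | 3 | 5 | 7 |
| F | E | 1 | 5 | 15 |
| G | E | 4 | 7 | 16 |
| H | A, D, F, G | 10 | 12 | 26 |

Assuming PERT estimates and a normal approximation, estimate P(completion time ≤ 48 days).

0.955

te_A = (11 + 4·14 + 17)/6 = 84/6 = 14; σ²_A = ((17−11)/6)² = 1.000
te_B = (7 + 4·10 + 19)/6 = 66/6 = 11; σ²_B = ((19−7)/6)² = 4.000
te_C = (9 + 4·13 + 23)/6 = 84/6 = 14; σ²_C = ((23−9)/6)² = 5.444
te_D = (1 + 4·5 + 9)/6 = 30/6 = 5; σ²_D = ((9−1)/6)² = 1.778
te_E = (3 + 4·5 + 7)/6 = 30/6 = 5; σ²_E = ((7−3)/6)² = 0.444
te_F = (1 + 4·5 + 15)/6 = 36/6 = 6; σ²_F = ((15−1)/6)² = 5.444
te_G = (4 + 4·7 + 16)/6 = 48/6 = 8; σ²_G = ((16−4)/6)² = 4.000
te_H = (10 + 4·12 + 26)/6 = 84/6 = 14; σ²_H = ((26−10)/6)² = 7.111

Forward pass:
ES_A = 0; EF_A = 14
ES_B = 0; EF_B = 11
ES_C = 0; EF_C = 14
ES_D = 11; EF_D = 11+5 = 16
ES_E = 14; EF_E = 14+5 = 19
ES_F = 19; EF_F = 19+6 = 25
ES_G = 19; EF_G = 19+8 = 27
ES_H = max(EF_A=14, EF_D=16, EF_F=25, EF_G=27) = 27; EF_H = 27+14 = 41
Expected project duration μ = 41 days. Critical path: C → E → G → H.

Variance along critical path = 5.444 + 0.444 + 4.000 + 7.111 = 17.000; σ = √17.000 = 4.123 days.
Z = (48 − 41) / 4.123 = 1.698
P(T ≤ 48) = Φ(1.698) ≈ 0.955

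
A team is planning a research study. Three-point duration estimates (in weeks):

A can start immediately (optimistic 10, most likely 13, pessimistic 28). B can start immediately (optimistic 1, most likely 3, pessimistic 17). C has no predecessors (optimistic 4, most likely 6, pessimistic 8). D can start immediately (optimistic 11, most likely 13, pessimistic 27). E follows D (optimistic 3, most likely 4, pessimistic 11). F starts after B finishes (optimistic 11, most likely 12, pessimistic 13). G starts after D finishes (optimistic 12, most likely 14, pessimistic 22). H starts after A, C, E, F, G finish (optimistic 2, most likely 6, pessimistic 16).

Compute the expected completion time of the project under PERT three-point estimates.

te_A = (10 + 4·13 + 28)/6 = 90/6 = 15
te_B = (1 + 4·3 + 17)/6 = 30/6 = 5
te_C = (4 + 4·6 + 8)/6 = 36/6 = 6
te_D = (11 + 4·13 + 27)/6 = 90/6 = 15
te_E = (3 + 4·4 + 11)/6 = 30/6 = 5
te_F = (11 + 4·12 + 13)/6 = 72/6 = 12
te_G = (12 + 4·14 + 22)/6 = 90/6 = 15
te_H = (2 + 4·6 + 16)/6 = 42/6 = 7

Forward pass:
ES_A = 0; EF_A = 15
ES_B = 0; EF_B = 5
ES_C = 0; EF_C = 6
ES_D = 0; EF_D = 15
ES_E = 15; EF_E = 15+5 = 20
ES_F = 5; EF_F = 5+12 = 17
ES_G = 15; EF_G = 15+15 = 30
ES_H = max(EF_A=15, EF_C=6, EF_E=20, EF_F=17, EF_G=30) = 30; EF_H = 30+7 = 37
Expected project duration μ = 37 weeks. Critical path: D → G → H.

37 weeks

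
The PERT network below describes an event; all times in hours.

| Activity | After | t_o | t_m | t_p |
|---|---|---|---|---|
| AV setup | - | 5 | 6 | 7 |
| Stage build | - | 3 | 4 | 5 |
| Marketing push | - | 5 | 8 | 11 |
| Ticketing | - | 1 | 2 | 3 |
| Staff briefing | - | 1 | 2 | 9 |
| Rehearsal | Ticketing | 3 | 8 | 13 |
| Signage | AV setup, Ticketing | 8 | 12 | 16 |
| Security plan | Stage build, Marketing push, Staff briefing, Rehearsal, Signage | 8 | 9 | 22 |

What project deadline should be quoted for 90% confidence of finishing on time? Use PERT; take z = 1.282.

te_AV setup = (5 + 4·6 + 7)/6 = 36/6 = 6; σ²_AV setup = ((7−5)/6)² = 0.111
te_Stage build = (3 + 4·4 + 5)/6 = 24/6 = 4; σ²_Stage build = ((5−3)/6)² = 0.111
te_Marketing push = (5 + 4·8 + 11)/6 = 48/6 = 8; σ²_Marketing push = ((11−5)/6)² = 1.000
te_Ticketing = (1 + 4·2 + 3)/6 = 12/6 = 2; σ²_Ticketing = ((3−1)/6)² = 0.111
te_Staff briefing = (1 + 4·2 + 9)/6 = 18/6 = 3; σ²_Staff briefing = ((9−1)/6)² = 1.778
te_Rehearsal = (3 + 4·8 + 13)/6 = 48/6 = 8; σ²_Rehearsal = ((13−3)/6)² = 2.778
te_Signage = (8 + 4·12 + 16)/6 = 72/6 = 12; σ²_Signage = ((16−8)/6)² = 1.778
te_Security plan = (8 + 4·9 + 22)/6 = 66/6 = 11; σ²_Security plan = ((22−8)/6)² = 5.444

Forward pass:
ES_AV setup = 0; EF_AV setup = 6
ES_Stage build = 0; EF_Stage build = 4
ES_Marketing push = 0; EF_Marketing push = 8
ES_Ticketing = 0; EF_Ticketing = 2
ES_Staff briefing = 0; EF_Staff briefing = 3
ES_Rehearsal = 2; EF_Rehearsal = 2+8 = 10
ES_Signage = max(EF_AV setup=6, EF_Ticketing=2) = 6; EF_Signage = 6+12 = 18
ES_Security plan = max(EF_Stage build=4, EF_Marketing push=8, EF_Staff briefing=3, EF_Rehearsal=10, EF_Signage=18) = 18; EF_Security plan = 18+11 = 29
Expected project duration μ = 29 hours. Critical path: AV setup → Signage → Security plan.

Variance along critical path = 0.111 + 1.778 + 5.444 = 7.333; σ = 2.708 hours.
D = μ + z·σ = 29 + 1.282·2.708 = 32.5 hours

32.5 hours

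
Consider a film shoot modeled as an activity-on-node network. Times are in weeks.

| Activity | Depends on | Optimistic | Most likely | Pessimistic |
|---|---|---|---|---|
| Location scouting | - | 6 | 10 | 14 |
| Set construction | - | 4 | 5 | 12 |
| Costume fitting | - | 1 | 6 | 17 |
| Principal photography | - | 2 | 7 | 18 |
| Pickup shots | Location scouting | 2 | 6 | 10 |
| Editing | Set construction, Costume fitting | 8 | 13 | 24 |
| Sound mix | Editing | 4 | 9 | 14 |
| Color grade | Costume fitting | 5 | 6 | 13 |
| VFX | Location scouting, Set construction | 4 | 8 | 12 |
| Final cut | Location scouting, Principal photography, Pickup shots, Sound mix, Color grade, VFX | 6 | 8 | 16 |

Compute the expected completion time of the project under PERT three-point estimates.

te_Location scouting = (6 + 4·10 + 14)/6 = 60/6 = 10
te_Set construction = (4 + 4·5 + 12)/6 = 36/6 = 6
te_Costume fitting = (1 + 4·6 + 17)/6 = 42/6 = 7
te_Principal photography = (2 + 4·7 + 18)/6 = 48/6 = 8
te_Pickup shots = (2 + 4·6 + 10)/6 = 36/6 = 6
te_Editing = (8 + 4·13 + 24)/6 = 84/6 = 14
te_Sound mix = (4 + 4·9 + 14)/6 = 54/6 = 9
te_Color grade = (5 + 4·6 + 13)/6 = 42/6 = 7
te_VFX = (4 + 4·8 + 12)/6 = 48/6 = 8
te_Final cut = (6 + 4·8 + 16)/6 = 54/6 = 9

Forward pass:
ES_Location scouting = 0; EF_Location scouting = 10
ES_Set construction = 0; EF_Set construction = 6
ES_Costume fitting = 0; EF_Costume fitting = 7
ES_Principal photography = 0; EF_Principal photography = 8
ES_Pickup shots = 10; EF_Pickup shots = 10+6 = 16
ES_Editing = max(EF_Set construction=6, EF_Costume fitting=7) = 7; EF_Editing = 7+14 = 21
ES_Sound mix = 21; EF_Sound mix = 21+9 = 30
ES_Color grade = 7; EF_Color grade = 7+7 = 14
ES_VFX = max(EF_Location scouting=10, EF_Set construction=6) = 10; EF_VFX = 10+8 = 18
ES_Final cut = max(EF_Location scouting=10, EF_Principal photography=8, EF_Pickup shots=16, EF_Sound mix=30, EF_Color grade=14, EF_VFX=18) = 30; EF_Final cut = 30+9 = 39
Expected project duration μ = 39 weeks. Critical path: Costume fitting → Editing → Sound mix → Final cut.

39 weeks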